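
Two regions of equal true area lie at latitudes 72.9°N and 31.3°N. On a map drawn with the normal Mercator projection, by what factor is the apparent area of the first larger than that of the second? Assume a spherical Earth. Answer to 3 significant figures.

On Mercator, area is exaggerated by sec²φ = 1/cos²φ.
At 72.9°: sec²(72.9°) = 1/0.2940² = 11.57.
At 31.3°: sec²(31.3°) = 1/0.8545² = 1.370.
Ratio = 11.57/1.370 = cos²(31.3°)/cos²(72.9°) ≈ 8.44.

8.44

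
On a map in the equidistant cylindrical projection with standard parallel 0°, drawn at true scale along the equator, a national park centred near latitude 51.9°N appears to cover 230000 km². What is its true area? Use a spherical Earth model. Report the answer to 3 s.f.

142000 km²

In the plate carrée (x = Rλ, y = Rφ), meridians are true-scale (h = 1) and parallels are stretched by k = sec φ.
Areal scale = h·k = 1 × sec φ; at 51.9°, h = 1.000, k = 1.621, so h·k = 1.621.
True area = apparent / (areal scale) = 230000 / 1.621 ≈ 142000 km².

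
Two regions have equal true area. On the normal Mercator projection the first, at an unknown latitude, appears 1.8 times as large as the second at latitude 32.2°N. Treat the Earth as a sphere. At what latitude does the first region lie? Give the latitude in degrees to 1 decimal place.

On Mercator, (apparent₁)/(apparent₂) = sec²φ₁ / sec²φ₂ when true areas are equal.
cos²φ₂ / cos²φ₁ = 1.8  ⇒  cos φ₁ = cos 32.2° / √1.8 = 0.8462/1.342 = 0.6307.
φ₁ = arccos(0.6307) ≈ 50.9°.

50.9°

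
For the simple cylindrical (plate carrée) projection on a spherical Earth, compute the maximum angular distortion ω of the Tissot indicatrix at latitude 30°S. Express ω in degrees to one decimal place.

8.2°

Plate carrée maps x = Rλ, y = Rφ. The meridian scale is h = 1 and the parallel scale is k = 1/cos φ = sec φ.
At 30°: h = 1.000, k = 1.155; principal scales a = 1.155, b = 1.000.
sin(ω/2) = (a − b)/(a + b) = 0.1547/2.155 = 0.07180, so ω = 2 arcsin(0.07180) ≈ 8.2°.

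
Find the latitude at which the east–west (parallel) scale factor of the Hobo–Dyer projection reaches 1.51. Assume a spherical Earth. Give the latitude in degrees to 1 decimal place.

58.3°

Hobo–Dyer is a cylindrical equal-area projection with standard parallels at ±37.5°. Cylindrical equal-area (φ₀ = 37.5°): h = cos φ / cos 37.5° along meridians, k = cos 37.5° / cos φ along parallels; h·k = 1.
k = cos φ₀ / cos φ = 1.51  ⇒  cos φ = cos 37.5° / 1.51 = 0.5254.
φ = arccos(0.5254) ≈ 58.3°.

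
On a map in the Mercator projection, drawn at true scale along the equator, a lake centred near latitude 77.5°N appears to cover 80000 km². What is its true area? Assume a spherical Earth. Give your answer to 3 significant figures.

3750 km²

The Mercator projection is conformal; its linear scale factor is the same in every direction and equals sec φ = 1/cos φ.
Areal scale = k² = sec²φ = 1/cos²(77.5°) = 1/0.2164² = 21.35.
True area = apparent / (areal scale) = 80000 / 21.35 ≈ 3750 km².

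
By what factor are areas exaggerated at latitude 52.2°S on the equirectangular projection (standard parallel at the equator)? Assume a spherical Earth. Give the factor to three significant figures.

In the plate carrée (x = Rλ, y = Rφ), meridians are true-scale (h = 1) and parallels are stretched by k = sec φ.
Areal scale = h·k = 1 × sec φ; at 52.2°, h = 1.000, k = 1.632, so h·k = 1.632.

1.63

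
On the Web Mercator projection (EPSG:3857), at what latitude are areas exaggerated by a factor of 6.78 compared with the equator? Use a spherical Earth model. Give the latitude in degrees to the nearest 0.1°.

Mercator areal scale is sec²φ.
sec²φ = 6.78  ⇒  cos²φ = 0.1475  ⇒  cos φ = 0.3840.
φ = arccos(0.3840) ≈ 67.4°.

67.4°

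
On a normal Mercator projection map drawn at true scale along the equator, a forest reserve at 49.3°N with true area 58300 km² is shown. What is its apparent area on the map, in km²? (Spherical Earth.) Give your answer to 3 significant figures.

Mercator is conformal, so the point scale is isotropic: h = k = sec φ = 1/cos φ.
Areal scale = k² = sec²φ = 1/cos²(49.3°) = 1/0.6521² = 2.352.
Apparent area = 58300 × 2.352 ≈ 137000 km².

137000 km²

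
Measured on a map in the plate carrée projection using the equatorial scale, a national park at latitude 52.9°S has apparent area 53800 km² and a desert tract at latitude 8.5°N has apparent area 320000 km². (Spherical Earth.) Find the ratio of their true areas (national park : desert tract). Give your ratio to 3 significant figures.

0.103

Plate carrée has h = 1 and k = sec φ, giving areal scale sec φ; true area = (apparent area) · cos φ.
True area of national park: 53800 × cos(52.9°) = 53800 × 0.6032 = 32450 km².
True area of desert tract: 320000 × cos(8.5°) = 320000 × 0.9890 = 316500 km².
Ratio = 32450 / 316500 ≈ 0.103.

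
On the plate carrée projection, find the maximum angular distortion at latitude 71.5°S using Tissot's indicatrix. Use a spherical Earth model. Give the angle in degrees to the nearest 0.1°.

In the plate carrée (x = Rλ, y = Rφ), meridians are true-scale (h = 1) and parallels are stretched by k = sec φ.
At 71.5°: h = 1.000, k = 3.152; principal scales a = 3.152, b = 1.000.
sin(ω/2) = (a − b)/(a + b) = 2.152/4.152 = 0.5183, so ω = 2 arcsin(0.5183) ≈ 62.4°.

62.4°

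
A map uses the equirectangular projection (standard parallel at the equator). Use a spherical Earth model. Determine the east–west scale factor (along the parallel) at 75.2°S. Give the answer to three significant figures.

3.91

Plate carrée maps x = Rλ, y = Rφ. The meridian scale is h = 1 and the parallel scale is k = 1/cos φ = sec φ.
k = 1/cos 75.2° = 1/0.2554 = 3.915.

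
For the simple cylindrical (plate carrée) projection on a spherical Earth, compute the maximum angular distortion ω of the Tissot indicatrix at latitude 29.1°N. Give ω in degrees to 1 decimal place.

7.7°

In the plate carrée (x = Rλ, y = Rφ), meridians are true-scale (h = 1) and parallels are stretched by k = sec φ.
At 29.1°: h = 1.000, k = 1.144; principal scales a = 1.144, b = 1.000.
sin(ω/2) = (a − b)/(a + b) = 0.1445/2.144 = 0.06737, so ω = 2 arcsin(0.06737) ≈ 7.7°.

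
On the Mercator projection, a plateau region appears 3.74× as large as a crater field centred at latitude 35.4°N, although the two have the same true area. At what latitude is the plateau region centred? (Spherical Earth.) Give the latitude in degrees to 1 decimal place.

Mercator areal scale is sec²φ, so apparent-area ratio = sec²φ₁ / sec²φ₂ = cos²φ₂ / cos²φ₁.
cos²φ₂ / cos²φ₁ = 3.74  ⇒  cos φ₁ = cos 35.4° / √3.74 = 0.8151/1.934 = 0.4215.
φ₁ = arccos(0.4215) ≈ 65.1°.

65.1°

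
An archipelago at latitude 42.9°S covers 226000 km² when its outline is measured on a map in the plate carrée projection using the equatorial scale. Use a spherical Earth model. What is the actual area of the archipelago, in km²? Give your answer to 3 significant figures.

Plate carrée maps x = Rλ, y = Rφ. The meridian scale is h = 1 and the parallel scale is k = 1/cos φ = sec φ.
Areal scale = h·k = 1 × sec φ; at 42.9°, h = 1.000, k = 1.365, so h·k = 1.365.
True area = apparent / (areal scale) = 226000 / 1.365 ≈ 166000 km².

166000 km²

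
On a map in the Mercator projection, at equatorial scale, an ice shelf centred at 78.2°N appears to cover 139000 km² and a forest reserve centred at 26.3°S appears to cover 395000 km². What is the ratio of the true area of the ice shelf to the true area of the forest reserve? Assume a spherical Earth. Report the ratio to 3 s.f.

Mercator's areal exaggeration is sec²φ; hence true area = (apparent area) · cos²φ.
True area of ice shelf: 139000 × cos²(78.2°) = 139000 × 0.04182 = 5813 km².
True area of forest reserve: 395000 × cos²(26.3°) = 395000 × 0.8037 = 317500 km².
Ratio = 5813 / 317500 ≈ 0.0183.

0.0183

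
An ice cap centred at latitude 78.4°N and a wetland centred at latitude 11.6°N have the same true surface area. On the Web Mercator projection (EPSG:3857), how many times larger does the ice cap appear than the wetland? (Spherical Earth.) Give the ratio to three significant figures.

On Mercator, area is exaggerated by sec²φ = 1/cos²φ.
At 78.4°: sec²(78.4°) = 1/0.2011² = 24.73.
At 11.6°: sec²(11.6°) = 1/0.9796² = 1.042.
Ratio = 24.73/1.042 = cos²(11.6°)/cos²(78.4°) ≈ 23.7.

23.7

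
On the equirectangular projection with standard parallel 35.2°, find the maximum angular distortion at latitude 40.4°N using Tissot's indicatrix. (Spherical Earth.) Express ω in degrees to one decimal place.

4.0°

With standard parallel φ₀ = 35.2°, the equirectangular projection gives x = Rλ cos φ₀, y = Rφ, so h = 1 and k = cos 35.2° / cos φ.
At 40.4°: h = 1.000, k = 1.073; principal scales a = 1.073, b = 1.000.
sin(ω/2) = (a − b)/(a + b) = 0.07302/2.073 = 0.03522, so ω = 2 arcsin(0.03522) ≈ 4.0°.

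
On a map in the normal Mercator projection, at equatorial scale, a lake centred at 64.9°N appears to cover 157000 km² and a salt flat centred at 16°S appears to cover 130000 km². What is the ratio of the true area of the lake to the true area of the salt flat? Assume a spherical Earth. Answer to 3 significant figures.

0.235

On Mercator the areal scale is sec²φ, so true area = apparent × cos²φ.
True area of lake: 157000 × cos²(64.9°) = 157000 × 0.1799 = 28250 km².
True area of salt flat: 130000 × cos²(16°) = 130000 × 0.9240 = 120100 km².
Ratio = 28250 / 120100 ≈ 0.235.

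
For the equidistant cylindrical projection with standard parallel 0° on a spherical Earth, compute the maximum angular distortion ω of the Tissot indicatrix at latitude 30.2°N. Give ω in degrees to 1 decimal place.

In the plate carrée (x = Rλ, y = Rφ), meridians are true-scale (h = 1) and parallels are stretched by k = sec φ.
At 30.2°: h = 1.000, k = 1.157; principal scales a = 1.157, b = 1.000.
sin(ω/2) = (a − b)/(a + b) = 0.1570/2.157 = 0.07280, so ω = 2 arcsin(0.07280) ≈ 8.4°.

8.4°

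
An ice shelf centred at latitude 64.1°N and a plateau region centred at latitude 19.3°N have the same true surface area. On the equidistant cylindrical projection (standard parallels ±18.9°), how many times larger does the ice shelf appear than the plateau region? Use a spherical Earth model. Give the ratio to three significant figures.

2.16

The equidistant cylindrical projection with φ₀ = 18.9° has h = 1 (meridians true) and k = cos φ₀ / cos φ along parallels.
Areal scale at 64.1°: h·k = 1.000 × 2.166 = 2.166.
Areal scale at 19.3°: h·k = 1.000 × 1.002 = 1.002.
Ratio = 2.166/1.002 ≈ 2.16.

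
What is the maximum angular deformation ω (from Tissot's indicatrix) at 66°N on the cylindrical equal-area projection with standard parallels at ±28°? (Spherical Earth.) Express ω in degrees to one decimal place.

For cylindrical equal-area with standard parallel φ₀, h = cos φ / cos φ₀ and k = cos φ₀ / cos φ, so h·k = 1.
At 66°: h = 0.4607, k = 2.171; principal scales a = 2.171, b = 0.4607.
sin(ω/2) = (a − b)/(a + b) = 1.710/2.631 = 0.6499, so ω = 2 arcsin(0.6499) ≈ 81.1°.

81.1°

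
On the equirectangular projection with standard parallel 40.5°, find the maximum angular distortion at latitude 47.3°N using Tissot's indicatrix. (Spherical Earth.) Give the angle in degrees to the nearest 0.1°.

6.6°

In the equirectangular projection with standard parallel φ₀ = 40.5° (x = Rλ cos φ₀, y = Rφ), meridians are true-scale (h = 1) and the parallel scale is k = cos φ₀ / cos φ.
At 47.3°: h = 1.000, k = 1.121; principal scales a = 1.121, b = 1.000.
sin(ω/2) = (a − b)/(a + b) = 0.1213/2.121 = 0.05717, so ω = 2 arcsin(0.05717) ≈ 6.6°.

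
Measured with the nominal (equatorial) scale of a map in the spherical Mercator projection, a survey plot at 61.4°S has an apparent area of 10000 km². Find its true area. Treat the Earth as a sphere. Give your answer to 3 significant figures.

2290 km²

For Mercator, h = k = sec φ (a conformal cylindrical projection has a single point scale, 1/cos φ).
Areal scale = k² = sec²φ = 1/cos²(61.4°) = 1/0.4787² = 4.364.
True area = apparent / (areal scale) = 10000 / 4.364 ≈ 2290 km².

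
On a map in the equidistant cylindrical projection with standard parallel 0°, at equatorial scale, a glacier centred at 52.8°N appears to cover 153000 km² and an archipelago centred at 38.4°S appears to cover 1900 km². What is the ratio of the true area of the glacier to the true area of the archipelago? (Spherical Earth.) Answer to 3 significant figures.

62.1

Plate carrée has h = 1 and k = sec φ, giving areal scale sec φ; true area = (apparent area) · cos φ.
True area of glacier: 153000 × cos(52.8°) = 153000 × 0.6046 = 92500 km².
True area of archipelago: 1900 × cos(38.4°) = 1900 × 0.7837 = 1489 km².
Ratio = 92500 / 1489 ≈ 62.1.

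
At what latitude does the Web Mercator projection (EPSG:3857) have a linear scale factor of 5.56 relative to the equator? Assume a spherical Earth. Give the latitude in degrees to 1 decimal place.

Mercator scale is k = sec φ = 1/cos φ.
1/cos φ = 5.56  ⇒  cos φ = 0.1799  ⇒  φ = arccos(0.1799) ≈ 79.6°.

79.6°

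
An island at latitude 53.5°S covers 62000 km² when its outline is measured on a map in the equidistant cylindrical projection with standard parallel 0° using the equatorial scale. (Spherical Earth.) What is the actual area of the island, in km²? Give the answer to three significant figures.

Plate carrée maps x = Rλ, y = Rφ. The meridian scale is h = 1 and the parallel scale is k = 1/cos φ = sec φ.
Areal scale = h·k = 1 × sec φ; at 53.5°, h = 1.000, k = 1.681, so h·k = 1.681.
True area = apparent / (areal scale) = 62000 / 1.681 ≈ 36900 km².

36900 km²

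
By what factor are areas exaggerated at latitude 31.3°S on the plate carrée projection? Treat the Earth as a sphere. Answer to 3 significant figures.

1.17

In the plate carrée (x = Rλ, y = Rφ), meridians are true-scale (h = 1) and parallels are stretched by k = sec φ.
Areal scale = h·k = 1 × sec φ; at 31.3°, h = 1.000, k = 1.170, so h·k = 1.170.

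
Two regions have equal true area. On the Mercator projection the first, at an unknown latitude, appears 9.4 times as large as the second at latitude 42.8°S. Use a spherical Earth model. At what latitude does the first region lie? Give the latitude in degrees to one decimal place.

For equal true areas on Mercator, apparent areas scale as sec²φ, so the ratio is cos²φ₂ / cos²φ₁.
cos²φ₂ / cos²φ₁ = 9.4  ⇒  cos φ₁ = cos 42.8° / √9.4 = 0.7337/3.066 = 0.2393.
φ₁ = arccos(0.2393) ≈ 76.2°.

76.2°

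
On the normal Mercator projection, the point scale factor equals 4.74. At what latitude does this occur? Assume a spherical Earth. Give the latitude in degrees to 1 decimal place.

Mercator scale is k = sec φ = 1/cos φ.
1/cos φ = 4.74  ⇒  cos φ = 0.2110  ⇒  φ = arccos(0.2110) ≈ 77.8°.

77.8°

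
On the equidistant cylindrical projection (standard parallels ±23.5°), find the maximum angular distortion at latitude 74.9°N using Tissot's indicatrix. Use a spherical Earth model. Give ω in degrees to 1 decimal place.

In the equirectangular projection with standard parallel φ₀ = 23.5° (x = Rλ cos φ₀, y = Rφ), meridians are true-scale (h = 1) and the parallel scale is k = cos φ₀ / cos φ.
At 74.9°: h = 1.000, k = 3.520; principal scales a = 3.520, b = 1.000.
sin(ω/2) = (a − b)/(a + b) = 2.520/4.520 = 0.5576, so ω = 2 arcsin(0.5576) ≈ 67.8°.

67.8°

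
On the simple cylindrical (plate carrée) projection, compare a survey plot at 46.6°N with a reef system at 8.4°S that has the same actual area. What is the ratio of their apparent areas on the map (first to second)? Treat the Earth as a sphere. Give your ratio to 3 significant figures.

For the equirectangular projection with φ₀ = 0 (plate carrée), h = 1 along meridians and k = sec φ along parallels.
Areal scale at 46.6°: h·k = 1.000 × 1.455 = 1.455.
Areal scale at 8.4°: h·k = 1.000 × 1.011 = 1.011.
Ratio = 1.455/1.011 ≈ 1.44.

1.44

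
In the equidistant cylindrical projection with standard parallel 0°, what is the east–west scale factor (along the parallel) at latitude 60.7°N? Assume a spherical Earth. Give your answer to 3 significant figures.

Plate carrée maps x = Rλ, y = Rφ. The meridian scale is h = 1 and the parallel scale is k = 1/cos φ = sec φ.
k = 1/cos 60.7° = 1/0.4894 = 2.043.

2.04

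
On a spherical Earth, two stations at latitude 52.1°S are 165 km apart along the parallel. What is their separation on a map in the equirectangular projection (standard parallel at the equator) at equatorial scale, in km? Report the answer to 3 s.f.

In the plate carrée (x = Rλ, y = Rφ), meridians are true-scale (h = 1) and parallels are stretched by k = sec φ.
Along the parallel, k = sec 52.1° = 1/0.6143 = 1.628.
Map distance = 165 × 1.628 ≈ 269 km.

269 km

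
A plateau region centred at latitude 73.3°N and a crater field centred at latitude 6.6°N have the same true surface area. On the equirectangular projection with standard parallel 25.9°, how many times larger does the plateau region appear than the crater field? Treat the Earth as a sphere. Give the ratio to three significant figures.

The equidistant cylindrical projection with φ₀ = 25.9° has h = 1 (meridians true) and k = cos φ₀ / cos φ along parallels.
Areal scale at 73.3°: h·k = 1.000 × 3.130 = 3.130.
Areal scale at 6.6°: h·k = 1.000 × 0.9056 = 0.9056.
Ratio = 3.130/0.9056 ≈ 3.46.

3.46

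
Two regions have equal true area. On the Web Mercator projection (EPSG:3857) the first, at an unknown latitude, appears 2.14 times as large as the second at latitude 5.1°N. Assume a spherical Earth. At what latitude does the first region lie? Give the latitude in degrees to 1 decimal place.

For equal true areas on Mercator, apparent areas scale as sec²φ, so the ratio is cos²φ₂ / cos²φ₁.
cos²φ₂ / cos²φ₁ = 2.14  ⇒  cos φ₁ = cos 5.1° / √2.14 = 0.9960/1.463 = 0.6809.
φ₁ = arccos(0.6809) ≈ 47.1°.

47.1°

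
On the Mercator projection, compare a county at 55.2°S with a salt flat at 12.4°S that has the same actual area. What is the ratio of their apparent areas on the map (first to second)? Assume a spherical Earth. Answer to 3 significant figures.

Mercator is conformal with k = sec φ, so areal scale = k² = sec²φ.
At 55.2°: sec²(55.2°) = 1/0.5707² = 3.070.
At 12.4°: sec²(12.4°) = 1/0.9767² = 1.048.
Ratio = 3.070/1.048 = cos²(12.4°)/cos²(55.2°) ≈ 2.93.

2.93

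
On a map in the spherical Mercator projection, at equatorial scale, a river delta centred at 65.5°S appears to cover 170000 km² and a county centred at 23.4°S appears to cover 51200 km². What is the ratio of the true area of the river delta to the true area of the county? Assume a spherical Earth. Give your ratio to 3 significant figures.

0.678

Since Mercator area scale is 1/cos²φ, the true area equals the apparent area multiplied by cos²φ.
True area of river delta: 170000 × cos²(65.5°) = 170000 × 0.1720 = 29230 km².
True area of county: 51200 × cos²(23.4°) = 51200 × 0.8423 = 43120 km².
Ratio = 29230 / 43120 ≈ 0.678.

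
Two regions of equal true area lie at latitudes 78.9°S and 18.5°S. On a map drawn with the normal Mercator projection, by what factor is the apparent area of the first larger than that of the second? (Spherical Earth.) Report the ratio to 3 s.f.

24.3

On Mercator, area is exaggerated by sec²φ = 1/cos²φ.
At 78.9°: sec²(78.9°) = 1/0.1925² = 26.98.
At 18.5°: sec²(18.5°) = 1/0.9483² = 1.112.
Ratio = 26.98/1.112 = cos²(18.5°)/cos²(78.9°) ≈ 24.3.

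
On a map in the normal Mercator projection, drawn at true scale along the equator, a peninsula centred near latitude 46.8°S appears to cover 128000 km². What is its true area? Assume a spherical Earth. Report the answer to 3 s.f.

For Mercator, h = k = sec φ (a conformal cylindrical projection has a single point scale, 1/cos φ).
Areal scale = k² = sec²φ = 1/cos²(46.8°) = 1/0.6845² = 2.134.
True area = apparent / (areal scale) = 128000 / 2.134 ≈ 60000 km².

60000 km²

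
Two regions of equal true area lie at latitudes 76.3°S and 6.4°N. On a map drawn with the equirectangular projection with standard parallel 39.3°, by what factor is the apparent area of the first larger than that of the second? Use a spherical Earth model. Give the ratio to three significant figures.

4.20

The equidistant cylindrical projection with φ₀ = 39.3° has h = 1 (meridians true) and k = cos φ₀ / cos φ along parallels.
Areal scale at 76.3°: h·k = 1.000 × 3.267 = 3.267.
Areal scale at 6.4°: h·k = 1.000 × 0.7787 = 0.7787.
Ratio = 3.267/0.7787 ≈ 4.20.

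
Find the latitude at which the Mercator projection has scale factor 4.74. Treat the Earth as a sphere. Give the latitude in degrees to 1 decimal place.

Mercator scale is k = sec φ = 1/cos φ.
1/cos φ = 4.74  ⇒  cos φ = 0.2110  ⇒  φ = arccos(0.2110) ≈ 77.8°.

77.8°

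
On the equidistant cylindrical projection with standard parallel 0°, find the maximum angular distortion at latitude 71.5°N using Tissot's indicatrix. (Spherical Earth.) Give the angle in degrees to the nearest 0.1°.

62.4°

Plate carrée maps x = Rλ, y = Rφ. The meridian scale is h = 1 and the parallel scale is k = 1/cos φ = sec φ.
At 71.5°: h = 1.000, k = 3.152; principal scales a = 3.152, b = 1.000.
sin(ω/2) = (a − b)/(a + b) = 2.152/4.152 = 0.5183, so ω = 2 arcsin(0.5183) ≈ 62.4°.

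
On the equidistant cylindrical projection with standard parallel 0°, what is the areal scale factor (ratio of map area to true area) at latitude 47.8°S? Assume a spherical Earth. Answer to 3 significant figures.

1.49

For the equirectangular projection with φ₀ = 0 (plate carrée), h = 1 along meridians and k = sec φ along parallels.
Areal scale = h·k = 1 × sec φ; at 47.8°, h = 1.000, k = 1.489, so h·k = 1.489.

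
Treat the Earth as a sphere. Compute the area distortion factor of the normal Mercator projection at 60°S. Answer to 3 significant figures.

4.00

Mercator is conformal, so the point scale is isotropic: h = k = sec φ = 1/cos φ.
Areal scale = k² = sec²φ = 1/cos²(60°) = 1/0.5000² = 4.000.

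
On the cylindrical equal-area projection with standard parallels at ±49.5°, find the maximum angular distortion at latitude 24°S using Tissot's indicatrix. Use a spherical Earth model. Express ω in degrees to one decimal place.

38.4°

For cylindrical equal-area with standard parallel φ₀, h = cos φ / cos φ₀ and k = cos φ₀ / cos φ, so h·k = 1.
At 24°: h = 1.407, k = 0.7109; principal scales a = 1.407, b = 0.7109.
sin(ω/2) = (a − b)/(a + b) = 0.6957/2.118 = 0.3286, so ω = 2 arcsin(0.3286) ≈ 38.4°.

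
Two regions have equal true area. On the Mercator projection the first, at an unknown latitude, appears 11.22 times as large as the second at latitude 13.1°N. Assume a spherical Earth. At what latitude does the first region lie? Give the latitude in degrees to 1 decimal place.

73.1°

For equal true areas on Mercator, apparent areas scale as sec²φ, so the ratio is cos²φ₂ / cos²φ₁.
cos²φ₂ / cos²φ₁ = 11.22  ⇒  cos φ₁ = cos 13.1° / √11.22 = 0.9740/3.350 = 0.2908.
φ₁ = arccos(0.2908) ≈ 73.1°.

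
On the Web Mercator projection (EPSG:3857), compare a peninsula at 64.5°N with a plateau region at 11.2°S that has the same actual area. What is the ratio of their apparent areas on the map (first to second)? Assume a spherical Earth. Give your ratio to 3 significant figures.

Mercator is conformal with k = sec φ, so areal scale = k² = sec²φ.
At 64.5°: sec²(64.5°) = 1/0.4305² = 5.395.
At 11.2°: sec²(11.2°) = 1/0.9810² = 1.039.
Ratio = 5.395/1.039 = cos²(11.2°)/cos²(64.5°) ≈ 5.19.

5.19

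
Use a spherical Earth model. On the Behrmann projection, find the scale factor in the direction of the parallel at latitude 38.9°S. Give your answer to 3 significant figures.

1.11

Behrmann is a cylindrical equal-area projection with standard parallels at ±30°. For cylindrical equal-area with standard parallel φ₀, h = cos φ / cos φ₀ and k = cos φ₀ / cos φ, so h·k = 1.
k = cos 30° / cos 38.9° = 0.8660/0.7782 = 1.113.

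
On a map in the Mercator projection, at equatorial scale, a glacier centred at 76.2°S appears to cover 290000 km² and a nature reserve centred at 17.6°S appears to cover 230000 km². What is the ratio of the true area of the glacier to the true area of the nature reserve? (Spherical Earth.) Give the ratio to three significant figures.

Since Mercator area scale is 1/cos²φ, the true area equals the apparent area multiplied by cos²φ.
True area of glacier: 290000 × cos²(76.2°) = 290000 × 0.05690 = 16500 km².
True area of nature reserve: 230000 × cos²(17.6°) = 230000 × 0.9086 = 209000 km².
Ratio = 16500 / 209000 ≈ 0.0790.

0.0790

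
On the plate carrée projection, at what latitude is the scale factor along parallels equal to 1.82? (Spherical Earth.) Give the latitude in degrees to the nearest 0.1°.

56.7°

Plate carrée: h = 1, k = sec φ along parallels.
sec φ = 1.82  ⇒  cos φ = 0.5495  ⇒  φ ≈ 56.7°.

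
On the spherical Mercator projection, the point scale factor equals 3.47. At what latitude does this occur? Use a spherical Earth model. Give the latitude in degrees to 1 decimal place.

73.3°

Mercator scale is k = sec φ = 1/cos φ.
1/cos φ = 3.47  ⇒  cos φ = 0.2882  ⇒  φ = arccos(0.2882) ≈ 73.3°.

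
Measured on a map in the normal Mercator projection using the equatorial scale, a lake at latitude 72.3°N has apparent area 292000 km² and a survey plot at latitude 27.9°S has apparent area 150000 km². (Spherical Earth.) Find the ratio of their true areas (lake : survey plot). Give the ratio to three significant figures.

Since Mercator area scale is 1/cos²φ, the true area equals the apparent area multiplied by cos²φ.
True area of lake: 292000 × cos²(72.3°) = 292000 × 0.09244 = 26990 km².
True area of survey plot: 150000 × cos²(27.9°) = 150000 × 0.7810 = 117200 km².
Ratio = 26990 / 117200 ≈ 0.230.

0.230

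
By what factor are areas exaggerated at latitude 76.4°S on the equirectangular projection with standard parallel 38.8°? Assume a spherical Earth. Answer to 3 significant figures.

3.31

The equidistant cylindrical projection with φ₀ = 38.8° has h = 1 (meridians true) and k = cos φ₀ / cos φ along parallels.
Areal scale = h·k = 1 × cos φ₀ / cos φ; at 76.4°, h = 1.000, k = 3.314, so h·k = 3.314.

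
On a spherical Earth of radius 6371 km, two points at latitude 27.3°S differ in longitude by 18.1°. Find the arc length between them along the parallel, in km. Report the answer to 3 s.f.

1790 km

Arc length along a parallel = R cos φ · Δλ (with Δλ in radians).
= 6371 × cos 27.3° × (18.1° × π/180) = 6371 × 0.8886 × 0.3159 ≈ 1790 km.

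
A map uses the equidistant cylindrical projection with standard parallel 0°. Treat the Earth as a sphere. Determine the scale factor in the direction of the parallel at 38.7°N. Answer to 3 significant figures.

1.28

For the equirectangular projection with φ₀ = 0 (plate carrée), h = 1 along meridians and k = sec φ along parallels.
k = 1/cos 38.7° = 1/0.7804 = 1.281.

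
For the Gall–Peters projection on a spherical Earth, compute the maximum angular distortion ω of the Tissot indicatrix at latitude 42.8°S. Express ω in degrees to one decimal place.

The Gall–Peters projection is cylindrical equal-area with φ₀ = 45°. A cylindrical equal-area projection with standard parallel φ₀ has meridian scale h = cos φ / cos φ₀ and parallel scale k = cos φ₀ / cos φ (so areas are preserved, h·k = 1).
At 42.8°: h = 1.038, k = 0.9637; principal scales a = 1.038, b = 0.9637.
sin(ω/2) = (a − b)/(a + b) = 0.07394/2.001 = 0.03694, so ω = 2 arcsin(0.03694) ≈ 4.2°.

4.2°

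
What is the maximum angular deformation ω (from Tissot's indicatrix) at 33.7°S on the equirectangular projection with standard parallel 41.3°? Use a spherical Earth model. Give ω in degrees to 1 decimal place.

With standard parallel φ₀ = 41.3°, the equirectangular projection gives x = Rλ cos φ₀, y = Rφ, so h = 1 and k = cos 41.3° / cos φ.
At 33.7°: h = 1.000, k = 0.9030; principal scales a = 1.000, b = 0.9030.
sin(ω/2) = (a − b)/(a + b) = 0.09699/1.903 = 0.05097, so ω = 2 arcsin(0.05097) ≈ 5.8°.

5.8°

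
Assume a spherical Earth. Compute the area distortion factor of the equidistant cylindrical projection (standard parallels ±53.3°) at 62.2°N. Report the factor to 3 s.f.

The equidistant cylindrical projection with φ₀ = 53.3° has h = 1 (meridians true) and k = cos φ₀ / cos φ along parallels.
Areal scale = h·k = 1 × cos φ₀ / cos φ; at 62.2°, h = 1.000, k = 1.281, so h·k = 1.281.

1.28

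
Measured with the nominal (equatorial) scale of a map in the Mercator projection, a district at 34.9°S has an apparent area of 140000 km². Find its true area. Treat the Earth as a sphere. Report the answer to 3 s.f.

The Mercator projection is conformal; its linear scale factor is the same in every direction and equals sec φ = 1/cos φ.
Areal scale = k² = sec²φ = 1/cos²(34.9°) = 1/0.8202² = 1.487.
True area = apparent / (areal scale) = 140000 / 1.487 ≈ 94200 km².

94200 km²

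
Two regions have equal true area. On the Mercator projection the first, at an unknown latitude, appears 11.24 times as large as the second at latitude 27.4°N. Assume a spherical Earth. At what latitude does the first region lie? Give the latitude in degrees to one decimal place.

Mercator areal scale is sec²φ, so apparent-area ratio = sec²φ₁ / sec²φ₂ = cos²φ₂ / cos²φ₁.
cos²φ₂ / cos²φ₁ = 11.24  ⇒  cos φ₁ = cos 27.4° / √11.24 = 0.8878/3.353 = 0.2648.
φ₁ = arccos(0.2648) ≈ 74.6°.

74.6°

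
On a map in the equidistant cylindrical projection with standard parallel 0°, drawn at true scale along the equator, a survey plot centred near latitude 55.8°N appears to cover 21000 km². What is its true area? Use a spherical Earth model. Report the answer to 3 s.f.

11800 km²

In the plate carrée (x = Rλ, y = Rφ), meridians are true-scale (h = 1) and parallels are stretched by k = sec φ.
Areal scale = h·k = 1 × sec φ; at 55.8°, h = 1.000, k = 1.779, so h·k = 1.779.
True area = apparent / (areal scale) = 21000 / 1.779 ≈ 11800 km².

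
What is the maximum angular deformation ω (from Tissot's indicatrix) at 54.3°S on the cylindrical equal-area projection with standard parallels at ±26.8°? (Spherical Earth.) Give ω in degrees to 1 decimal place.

47.3°

A cylindrical equal-area projection with standard parallel φ₀ has meridian scale h = cos φ / cos φ₀ and parallel scale k = cos φ₀ / cos φ (so areas are preserved, h·k = 1).
At 54.3°: h = 0.6538, k = 1.530; principal scales a = 1.530, b = 0.6538.
sin(ω/2) = (a − b)/(a + b) = 0.8758/2.183 = 0.4011, so ω = 2 arcsin(0.4011) ≈ 47.3°.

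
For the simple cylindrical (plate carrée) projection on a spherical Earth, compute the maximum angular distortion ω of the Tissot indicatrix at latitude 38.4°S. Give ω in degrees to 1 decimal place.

Plate carrée maps x = Rλ, y = Rφ. The meridian scale is h = 1 and the parallel scale is k = 1/cos φ = sec φ.
At 38.4°: h = 1.000, k = 1.276; principal scales a = 1.276, b = 1.000.
sin(ω/2) = (a − b)/(a + b) = 0.2760/2.276 = 0.1213, so ω = 2 arcsin(0.1213) ≈ 13.9°.

13.9°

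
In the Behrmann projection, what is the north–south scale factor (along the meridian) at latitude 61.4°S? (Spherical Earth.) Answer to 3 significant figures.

Behrmann is a cylindrical equal-area projection with standard parallels at ±30°. A cylindrical equal-area projection with standard parallel φ₀ has meridian scale h = cos φ / cos φ₀ and parallel scale k = cos φ₀ / cos φ (so areas are preserved, h·k = 1).
h = cos 61.4° / cos 30° = 0.4787/0.8660 = 0.5527.

0.553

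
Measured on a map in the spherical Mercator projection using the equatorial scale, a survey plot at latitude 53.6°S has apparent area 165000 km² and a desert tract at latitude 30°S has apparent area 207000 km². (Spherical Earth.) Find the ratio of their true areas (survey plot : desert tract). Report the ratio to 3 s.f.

0.374

On Mercator the areal scale is sec²φ, so true area = apparent × cos²φ.
True area of survey plot: 165000 × cos²(53.6°) = 165000 × 0.3521 = 58100 km².
True area of desert tract: 207000 × cos²(30°) = 207000 × 0.7500 = 155200 km².
Ratio = 58100 / 155200 ≈ 0.374.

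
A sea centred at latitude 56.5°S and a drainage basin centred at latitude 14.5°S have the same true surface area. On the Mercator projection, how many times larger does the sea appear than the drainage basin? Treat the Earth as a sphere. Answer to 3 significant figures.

On Mercator, area is exaggerated by sec²φ = 1/cos²φ.
At 56.5°: sec²(56.5°) = 1/0.5519² = 3.283.
At 14.5°: sec²(14.5°) = 1/0.9681² = 1.067.
Ratio = 3.283/1.067 = cos²(14.5°)/cos²(56.5°) ≈ 3.08.

3.08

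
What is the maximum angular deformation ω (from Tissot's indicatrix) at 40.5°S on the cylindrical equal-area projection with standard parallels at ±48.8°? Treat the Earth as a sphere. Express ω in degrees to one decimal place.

16.4°

For cylindrical equal-area with standard parallel φ₀, h = cos φ / cos φ₀ and k = cos φ₀ / cos φ, so h·k = 1.
At 40.5°: h = 1.154, k = 0.8662; principal scales a = 1.154, b = 0.8662.
sin(ω/2) = (a − b)/(a + b) = 0.2882/2.021 = 0.1426, so ω = 2 arcsin(0.1426) ≈ 16.4°.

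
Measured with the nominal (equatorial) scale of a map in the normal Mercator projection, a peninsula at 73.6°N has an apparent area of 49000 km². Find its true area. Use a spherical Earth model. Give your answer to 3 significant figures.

For Mercator, h = k = sec φ (a conformal cylindrical projection has a single point scale, 1/cos φ).
Areal scale = k² = sec²φ = 1/cos²(73.6°) = 1/0.2823² = 12.54.
True area = apparent / (areal scale) = 49000 / 12.54 ≈ 3910 km².

3910 km²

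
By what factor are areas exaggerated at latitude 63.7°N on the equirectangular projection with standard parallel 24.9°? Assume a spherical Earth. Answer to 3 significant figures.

2.05

With standard parallel φ₀ = 24.9°, the equirectangular projection gives x = Rλ cos φ₀, y = Rφ, so h = 1 and k = cos 24.9° / cos φ.
Areal scale = h·k = 1 × cos φ₀ / cos φ; at 63.7°, h = 1.000, k = 2.047, so h·k = 2.047.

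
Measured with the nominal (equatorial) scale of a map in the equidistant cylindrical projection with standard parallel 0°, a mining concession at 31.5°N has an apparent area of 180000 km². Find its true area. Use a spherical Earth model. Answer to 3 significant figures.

For the equirectangular projection with φ₀ = 0 (plate carrée), h = 1 along meridians and k = sec φ along parallels.
Areal scale = h·k = 1 × sec φ; at 31.5°, h = 1.000, k = 1.173, so h·k = 1.173.
True area = apparent / (areal scale) = 180000 / 1.173 ≈ 153000 km².

153000 km²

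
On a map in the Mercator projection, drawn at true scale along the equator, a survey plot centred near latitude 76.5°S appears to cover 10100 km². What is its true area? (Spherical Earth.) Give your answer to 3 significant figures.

550 km²

For Mercator, h = k = sec φ (a conformal cylindrical projection has a single point scale, 1/cos φ).
Areal scale = k² = sec²φ = 1/cos²(76.5°) = 1/0.2334² = 18.35.
True area = apparent / (areal scale) = 10100 / 18.35 ≈ 550 km².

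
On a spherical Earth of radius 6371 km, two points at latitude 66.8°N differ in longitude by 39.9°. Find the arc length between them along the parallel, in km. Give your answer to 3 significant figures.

1750 km

Arc length along a parallel = R cos φ · Δλ (with Δλ in radians).
= 6371 × cos 66.8° × (39.9° × π/180) = 6371 × 0.3939 × 0.6964 ≈ 1750 km.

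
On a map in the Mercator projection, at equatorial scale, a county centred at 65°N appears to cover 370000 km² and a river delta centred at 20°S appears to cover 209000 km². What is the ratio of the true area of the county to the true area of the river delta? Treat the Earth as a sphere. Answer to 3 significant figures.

Since Mercator area scale is 1/cos²φ, the true area equals the apparent area multiplied by cos²φ.
True area of county: 370000 × cos²(65°) = 370000 × 0.1786 = 66080 km².
True area of river delta: 209000 × cos²(20°) = 209000 × 0.8830 = 184600 km².
Ratio = 66080 / 184600 ≈ 0.358.

0.358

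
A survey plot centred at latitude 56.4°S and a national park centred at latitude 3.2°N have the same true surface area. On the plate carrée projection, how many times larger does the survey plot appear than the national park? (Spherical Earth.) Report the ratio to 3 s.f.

In the plate carrée (x = Rλ, y = Rφ), meridians are true-scale (h = 1) and parallels are stretched by k = sec φ.
Areal scale at 56.4°: h·k = 1.000 × 1.807 = 1.807.
Areal scale at 3.2°: h·k = 1.000 × 1.002 = 1.002.
Ratio = 1.807/1.002 ≈ 1.80.

1.80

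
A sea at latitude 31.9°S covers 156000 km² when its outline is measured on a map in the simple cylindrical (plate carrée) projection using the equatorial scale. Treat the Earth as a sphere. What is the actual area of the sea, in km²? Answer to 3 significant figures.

132000 km²

In the plate carrée (x = Rλ, y = Rφ), meridians are true-scale (h = 1) and parallels are stretched by k = sec φ.
Areal scale = h·k = 1 × sec φ; at 31.9°, h = 1.000, k = 1.178, so h·k = 1.178.
True area = apparent / (areal scale) = 156000 / 1.178 ≈ 132000 km².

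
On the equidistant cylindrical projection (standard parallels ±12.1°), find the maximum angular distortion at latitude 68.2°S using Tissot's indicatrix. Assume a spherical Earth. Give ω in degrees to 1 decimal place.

In the equirectangular projection with standard parallel φ₀ = 12.1° (x = Rλ cos φ₀, y = Rφ), meridians are true-scale (h = 1) and the parallel scale is k = cos φ₀ / cos φ.
At 68.2°: h = 1.000, k = 2.633; principal scales a = 2.633, b = 1.000.
sin(ω/2) = (a − b)/(a + b) = 1.633/3.633 = 0.4495, so ω = 2 arcsin(0.4495) ≈ 53.4°.

53.4°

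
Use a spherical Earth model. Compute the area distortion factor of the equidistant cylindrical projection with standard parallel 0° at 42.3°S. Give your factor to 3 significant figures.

1.35

For the equirectangular projection with φ₀ = 0 (plate carrée), h = 1 along meridians and k = sec φ along parallels.
Areal scale = h·k = 1 × sec φ; at 42.3°, h = 1.000, k = 1.352, so h·k = 1.352.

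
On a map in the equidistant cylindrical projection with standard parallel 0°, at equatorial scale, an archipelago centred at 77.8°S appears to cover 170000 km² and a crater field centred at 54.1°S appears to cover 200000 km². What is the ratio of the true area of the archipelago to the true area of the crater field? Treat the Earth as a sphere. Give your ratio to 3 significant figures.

On the plate carrée, areal scale = h·k = 1 × sec φ, so true area = apparent × cos φ.
True area of archipelago: 170000 × cos(77.8°) = 170000 × 0.2113 = 35930 km².
True area of crater field: 200000 × cos(54.1°) = 200000 × 0.5864 = 117300 km².
Ratio = 35930 / 117300 ≈ 0.306.

0.306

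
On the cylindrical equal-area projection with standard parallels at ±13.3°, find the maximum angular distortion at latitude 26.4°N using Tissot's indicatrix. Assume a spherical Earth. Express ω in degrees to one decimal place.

A cylindrical equal-area projection with standard parallel φ₀ has meridian scale h = cos φ / cos φ₀ and parallel scale k = cos φ₀ / cos φ (so areas are preserved, h·k = 1).
At 26.4°: h = 0.9204, k = 1.086; principal scales a = 1.086, b = 0.9204.
sin(ω/2) = (a − b)/(a + b) = 0.1661/2.007 = 0.08276, so ω = 2 arcsin(0.08276) ≈ 9.5°.

9.5°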